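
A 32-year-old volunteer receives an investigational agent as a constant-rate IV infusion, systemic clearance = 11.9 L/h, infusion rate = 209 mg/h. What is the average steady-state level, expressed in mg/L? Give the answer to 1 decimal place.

17.6 mg/L

At steady state Css = R₀ / CL = 209 / 11.90 = 17.56 mg/L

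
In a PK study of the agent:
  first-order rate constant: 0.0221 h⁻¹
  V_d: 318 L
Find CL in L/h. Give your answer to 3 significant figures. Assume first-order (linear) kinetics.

7.03 L/h

CL = k × Vd = 0.0221 × 318 = 7.028 L/h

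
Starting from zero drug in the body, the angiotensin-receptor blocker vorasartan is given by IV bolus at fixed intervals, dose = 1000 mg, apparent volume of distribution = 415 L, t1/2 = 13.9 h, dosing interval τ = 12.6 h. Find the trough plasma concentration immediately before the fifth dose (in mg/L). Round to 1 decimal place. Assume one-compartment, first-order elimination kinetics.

2.5 mg/L

C₀ per dose = Dose / Vd = 1000 / 415 = 2.410 mg/L
k = ln2 / t½ = 0.693147 / 13.9 = 0.04987 h⁻¹
Fraction remaining after one interval: r = e^(−kτ) = e^(−0.04987 × 12.6) = 0.5335
Before dose 5, 4 doses have been given (aged 1τ, 2τ, 3τ, 4τ).
C_trough = C₀ × (r + r² + … + r^4) = C₀ × r(1−r^4)/(1−r)
        = 2.410 × 0.5335 × (1 − 0.08101) / (1 − 0.5335) = 2.533 mg/L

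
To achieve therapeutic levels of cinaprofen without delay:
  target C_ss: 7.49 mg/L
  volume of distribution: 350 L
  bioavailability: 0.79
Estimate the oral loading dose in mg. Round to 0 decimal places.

LD = Css × Vd / F = 7.49 × 350 / 0.79 = 3318 mg

3318 mg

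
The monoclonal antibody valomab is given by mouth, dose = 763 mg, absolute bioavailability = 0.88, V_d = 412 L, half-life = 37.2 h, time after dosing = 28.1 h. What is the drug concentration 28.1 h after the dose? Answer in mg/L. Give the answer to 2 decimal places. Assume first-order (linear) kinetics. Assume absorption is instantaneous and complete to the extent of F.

Amount reaching circulation = F × Dose = 0.88 × 763.0 = 671.4 mg
C₀ = F·Dose / Vd = 671.4 / 412 = 1.630 mg/L
k = ln2 / t½ = 0.693147 / 37.2 = 0.01863 h⁻¹
C = C₀ · e^(−k·t) = 1.630 × e^(−0.01863 × 28.1)
  = 1.630 × 0.5924 = 0.9656 mg/L

0.97 mg/L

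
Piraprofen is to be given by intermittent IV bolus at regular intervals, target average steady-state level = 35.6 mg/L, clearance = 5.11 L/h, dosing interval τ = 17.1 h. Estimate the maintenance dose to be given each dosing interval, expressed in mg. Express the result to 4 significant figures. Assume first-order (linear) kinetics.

3111 mg

At steady state, Dose/τ = Css × CL.
Dose = Css × CL × τ = 35.6 × 5.110 × 17.1 = 3111 mg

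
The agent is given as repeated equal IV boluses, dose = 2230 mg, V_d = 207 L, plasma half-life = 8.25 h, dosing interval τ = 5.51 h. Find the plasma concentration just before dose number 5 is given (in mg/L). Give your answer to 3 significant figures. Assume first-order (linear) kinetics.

15.4 mg/L

C₀ per dose = Dose / Vd = 2230 / 207 = 10.77 mg/L
k = ln2 / t½ = 0.693147 / 8.25 = 0.08402 h⁻¹
Fraction remaining after one interval: r = e^(−kτ) = e^(−0.08402 × 5.51) = 0.6294
Before dose 5, 4 doses have been given (aged 1τ, 2τ, 3τ, 4τ).
C_trough = C₀ × (r + r² + … + r^4) = C₀ × r(1−r^4)/(1−r)
        = 10.77 × 0.6294 × (1 − 0.1569) / (1 − 0.6294) = 15.42 mg/L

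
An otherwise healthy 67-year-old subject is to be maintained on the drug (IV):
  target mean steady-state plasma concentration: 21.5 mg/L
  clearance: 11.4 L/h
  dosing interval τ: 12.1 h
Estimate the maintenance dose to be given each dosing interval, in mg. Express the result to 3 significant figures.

At steady state, Dose/τ = Css × CL.
Dose = Css × CL × τ = 21.5 × 11.40 × 12.1 = 2966 mg

2970 mg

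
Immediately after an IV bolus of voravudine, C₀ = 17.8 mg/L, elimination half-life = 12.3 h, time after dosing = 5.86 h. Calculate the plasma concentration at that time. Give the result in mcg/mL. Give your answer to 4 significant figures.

k = ln2 / t½ = 0.693147 / 12.3 = 0.05635 h⁻¹
C = C₀ · e^(−k·t) = 17.80 × e^(−0.05635 × 5.86)
  = 17.80 × 0.7188 = 12.79 mg/L
(12.79 mg/L = 12.79 mcg/mL)

12.79 mcg/mL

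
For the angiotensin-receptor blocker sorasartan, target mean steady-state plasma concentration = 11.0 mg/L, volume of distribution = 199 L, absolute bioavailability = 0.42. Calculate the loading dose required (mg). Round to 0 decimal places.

5212 mg

LD = Css × Vd / F = 11.0 × 199 / 0.42 = 5212 mg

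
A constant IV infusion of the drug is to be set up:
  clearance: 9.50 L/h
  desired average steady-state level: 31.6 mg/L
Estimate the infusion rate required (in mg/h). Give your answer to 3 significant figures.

300 mg/h

At steady state, infusion rate R₀ = Css × CL = 31.6 × 9.500 = 300.2 mg/h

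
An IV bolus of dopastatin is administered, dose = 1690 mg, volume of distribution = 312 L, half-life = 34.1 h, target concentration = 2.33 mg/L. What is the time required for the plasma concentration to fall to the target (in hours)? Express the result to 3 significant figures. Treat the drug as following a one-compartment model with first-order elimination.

C₀ = Dose / Vd = 1690 / 312 = 5.417 mg/L
k = ln2 / t½ = 0.693147 / 34.1 = 0.02033 h⁻¹
t = ln(C₀ / C) / k = ln(5.417 / 2.33) / 0.02033
  = ln(2.325) / 0.02033 = 0.8437 / 0.02033 = 41.50 h

41.5 h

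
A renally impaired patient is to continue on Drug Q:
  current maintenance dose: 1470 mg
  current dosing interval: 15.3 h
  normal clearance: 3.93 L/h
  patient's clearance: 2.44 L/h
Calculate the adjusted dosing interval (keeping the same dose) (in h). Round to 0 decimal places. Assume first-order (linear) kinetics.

25 h

To keep the same average steady-state level, dosing rate must scale with clearance.
CL ratio = 2.44 / 3.93 = 0.6209
New interval (same dose) = 15.3 / 0.6209 = 24.64 h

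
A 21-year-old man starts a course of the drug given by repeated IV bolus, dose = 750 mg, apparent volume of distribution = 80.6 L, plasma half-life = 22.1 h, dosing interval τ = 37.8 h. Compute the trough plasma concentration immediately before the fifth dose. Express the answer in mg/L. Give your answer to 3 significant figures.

4.06 mg/L

C₀ per dose = Dose / Vd = 750 / 80.6 = 9.305 mg/L
k = ln2 / t½ = 0.693147 / 22.1 = 0.03136 h⁻¹
Fraction remaining after one interval: r = e^(−kτ) = e^(−0.03136 × 37.8) = 0.3056
Before dose 5, 4 doses have been given (aged 1τ, 2τ, 3τ, 4τ).
C_trough = C₀ × (r + r² + … + r^4) = C₀ × r(1−r^4)/(1−r)
        = 9.305 × 0.3056 × (1 − 0.008722) / (1 − 0.3056) = 4.059 mg/L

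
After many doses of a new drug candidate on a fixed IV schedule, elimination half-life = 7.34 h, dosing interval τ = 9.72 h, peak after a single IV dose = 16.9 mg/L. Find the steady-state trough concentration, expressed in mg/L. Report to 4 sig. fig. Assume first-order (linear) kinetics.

11.24 mg/L

k = ln2 / t½ = 0.693147 / 7.34 = 0.09443 h⁻¹
e^(−kτ) = e^(−0.09443 × 9.72) = 0.3994
Accumulation ratio R = 1 / (1 − e^(−kτ)) = 1 / (1 − 0.3994) = 1.665
Steady-state trough = C₀ × R × e^(−kτ) = 16.9 × 1.665 × 0.3994 = 11.24 mg/L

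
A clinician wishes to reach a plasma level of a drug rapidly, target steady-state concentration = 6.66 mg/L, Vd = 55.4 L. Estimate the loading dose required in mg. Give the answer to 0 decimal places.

369 mg

LD = Css × Vd = 6.66 × 55.4 = 369.0 mg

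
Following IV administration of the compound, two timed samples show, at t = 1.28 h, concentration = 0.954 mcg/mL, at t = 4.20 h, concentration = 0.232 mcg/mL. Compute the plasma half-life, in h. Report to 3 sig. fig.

k = ln(C₁/C₂) / (t₂ − t₁) = ln(0.954/0.232) / (4.20 − 1.28)
  = 1.414 / 2.920 = 0.4842 h⁻¹
t½ = ln2 / k = 0.693147 / 0.4842 = 1.432 h

1.43 h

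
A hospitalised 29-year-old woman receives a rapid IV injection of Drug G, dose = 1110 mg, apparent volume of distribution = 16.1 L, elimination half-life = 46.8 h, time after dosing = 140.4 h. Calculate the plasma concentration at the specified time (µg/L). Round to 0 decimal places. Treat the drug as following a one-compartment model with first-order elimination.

8618 µg/L

C₀ = Dose / Vd = 1110 / 16.1 = 68.94 mg/L
k = ln2 / t½ = 0.693147 / 46.8 = 0.01481 h⁻¹
t / t½ = 140.4 / 46.8 = 3 half-lives
C = C₀ × (1/2)^3 = 68.94 × 0.1250 = 8.618 mg/L
Convert: 8.618 mg/L × 1000 = 8618 µg/L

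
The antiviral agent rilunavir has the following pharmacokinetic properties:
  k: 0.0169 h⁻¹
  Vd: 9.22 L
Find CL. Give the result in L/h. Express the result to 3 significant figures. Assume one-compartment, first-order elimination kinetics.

0.156 L/h

CL = k × Vd = 0.0169 × 9.22 = 0.1558 L/h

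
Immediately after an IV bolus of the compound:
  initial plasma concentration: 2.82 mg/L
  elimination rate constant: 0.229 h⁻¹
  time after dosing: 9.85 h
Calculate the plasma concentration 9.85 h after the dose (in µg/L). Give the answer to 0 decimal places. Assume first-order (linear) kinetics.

C = C₀ · e^(−k·t) = 2.820 × e^(−0.2290 × 9.85)
  = 2.820 × 0.1048 = 0.2955 mg/L
Convert: 0.2955 mg/L × 1000 = 295.5 µg/L

296 µg/L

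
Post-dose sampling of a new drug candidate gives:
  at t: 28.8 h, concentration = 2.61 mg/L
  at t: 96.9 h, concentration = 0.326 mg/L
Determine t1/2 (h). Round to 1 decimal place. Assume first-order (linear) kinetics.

22.7 h

k = ln(C₁/C₂) / (t₂ − t₁) = ln(2.61/0.326) / (96.9 − 28.8)
  = 2.080 / 68.10 = 0.03054 h⁻¹
t½ = ln2 / k = 0.693147 / 0.03054 = 22.70 h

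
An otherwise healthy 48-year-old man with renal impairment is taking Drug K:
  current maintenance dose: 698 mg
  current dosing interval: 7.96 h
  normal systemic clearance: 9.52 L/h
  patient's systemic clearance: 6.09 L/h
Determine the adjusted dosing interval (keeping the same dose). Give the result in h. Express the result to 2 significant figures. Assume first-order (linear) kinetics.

12 h

To keep the same average steady-state level, dosing rate must scale with clearance.
CL ratio = 6.09 / 9.52 = 0.6397
New interval (same dose) = 7.96 / 0.6397 = 12.44 h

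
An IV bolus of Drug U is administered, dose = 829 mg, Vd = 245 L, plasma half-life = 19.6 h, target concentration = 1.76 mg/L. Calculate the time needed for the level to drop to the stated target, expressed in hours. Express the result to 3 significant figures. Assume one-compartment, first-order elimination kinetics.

C₀ = Dose / Vd = 829.0 / 245 = 3.384 mg/L
k = ln2 / t½ = 0.693147 / 19.6 = 0.03536 h⁻¹
t = ln(C₀ / C) / k = ln(3.384 / 1.76) / 0.03536
  = ln(1.923) / 0.03536 = 0.6539 / 0.03536 = 18.49 h

18.5 h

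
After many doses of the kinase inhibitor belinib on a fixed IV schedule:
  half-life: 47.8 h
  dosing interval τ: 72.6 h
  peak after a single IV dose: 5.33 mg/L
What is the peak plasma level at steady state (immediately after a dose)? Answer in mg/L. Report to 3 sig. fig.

8.19 mg/L

k = ln2 / t½ = 0.693147 / 47.8 = 0.01450 h⁻¹
e^(−kτ) = e^(−0.01450 × 72.6) = 0.3490
Accumulation ratio R = 1 / (1 − e^(−kτ)) = 1 / (1 − 0.3490) = 1.536
Steady-state peak = C₀ × R = 5.33 × 1.536 = 8.187 mg/L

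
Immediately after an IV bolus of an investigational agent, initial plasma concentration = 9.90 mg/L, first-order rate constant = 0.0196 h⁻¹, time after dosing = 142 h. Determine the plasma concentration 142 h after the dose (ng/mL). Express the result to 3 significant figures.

C = C₀ · e^(−k·t) = 9.900 × e^(−0.01960 × 142)
  = 9.900 × 0.06184 = 0.6122 mg/L
Convert: 0.6122 mg/L × 1000 = 612.2 ng/mL

612 ng/mL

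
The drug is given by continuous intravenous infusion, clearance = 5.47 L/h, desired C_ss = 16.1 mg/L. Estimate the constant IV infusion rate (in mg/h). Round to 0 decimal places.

At steady state, infusion rate R₀ = Css × CL = 16.1 × 5.470 = 88.07 mg/h

88 mg/h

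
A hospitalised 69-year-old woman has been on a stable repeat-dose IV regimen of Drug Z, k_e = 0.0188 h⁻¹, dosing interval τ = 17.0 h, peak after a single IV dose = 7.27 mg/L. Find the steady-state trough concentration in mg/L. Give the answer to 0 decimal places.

19 mg/L

e^(−kτ) = e^(−0.01880 × 17.0) = 0.7264
Accumulation ratio R = 1 / (1 − e^(−kτ)) = 1 / (1 − 0.7264) = 3.655
Steady-state trough = C₀ × R × e^(−kτ) = 7.27 × 3.655 × 0.7264 = 19.30 mg/L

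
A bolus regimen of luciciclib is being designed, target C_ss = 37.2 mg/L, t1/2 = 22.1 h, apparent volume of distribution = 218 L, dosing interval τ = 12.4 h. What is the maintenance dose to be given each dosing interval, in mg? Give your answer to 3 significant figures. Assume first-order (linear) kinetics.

3150 mg

k = ln2 / t½ = 0.693147 / 22.1 = 0.03136 h⁻¹
CL = k × Vd = 0.03136 × 218 = 6.836 L/h
At steady state, Dose/τ = Css × CL.
Dose = Css × CL × τ = 37.2 × 6.836 × 12.4 = 3153 mg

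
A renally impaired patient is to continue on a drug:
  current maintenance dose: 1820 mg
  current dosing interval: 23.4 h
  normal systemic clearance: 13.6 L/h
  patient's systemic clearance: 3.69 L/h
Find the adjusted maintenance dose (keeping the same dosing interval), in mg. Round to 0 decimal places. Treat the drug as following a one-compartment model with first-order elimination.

494 mg

To keep the same average steady-state level, dosing rate must scale with clearance.
CL ratio = 3.69 / 13.6 = 0.2713
New dose (same interval) = 1820 × 0.2713 = 493.8 mg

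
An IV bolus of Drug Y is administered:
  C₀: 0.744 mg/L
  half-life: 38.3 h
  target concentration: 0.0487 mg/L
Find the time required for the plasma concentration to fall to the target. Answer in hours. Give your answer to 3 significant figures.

151 h

k = ln2 / t½ = 0.693147 / 38.3 = 0.01810 h⁻¹
t = ln(C₀ / C) / k = ln(0.7440 / 0.0487) / 0.01810
  = ln(15.28) / 0.01810 = 2.727 / 0.01810 = 150.7 h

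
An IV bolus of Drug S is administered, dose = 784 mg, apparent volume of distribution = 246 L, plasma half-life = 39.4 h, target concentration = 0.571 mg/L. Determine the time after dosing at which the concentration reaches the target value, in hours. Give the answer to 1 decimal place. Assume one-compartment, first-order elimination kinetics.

C₀ = Dose / Vd = 784.0 / 246 = 3.187 mg/L
k = ln2 / t½ = 0.693147 / 39.4 = 0.01759 h⁻¹
t = ln(C₀ / C) / k = ln(3.187 / 0.571) / 0.01759
  = ln(5.581) / 0.01759 = 1.719 / 0.01759 = 97.73 h

97.7 h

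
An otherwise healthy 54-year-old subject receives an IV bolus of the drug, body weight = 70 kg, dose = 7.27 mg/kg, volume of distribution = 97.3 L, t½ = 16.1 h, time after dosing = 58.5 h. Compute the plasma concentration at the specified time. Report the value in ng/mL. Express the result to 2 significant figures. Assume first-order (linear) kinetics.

Total dose = 7.27 × 70 = 508.9 mg
C₀ = Dose / Vd = 508.9 / 97.3 = 5.230 mg/L
k = ln2 / t½ = 0.693147 / 16.1 = 0.04305 h⁻¹
C = C₀ · e^(−k·t) = 5.230 × e^(−0.04305 × 58.5)
  = 5.230 × 0.08059 = 0.4215 mg/L
Convert: 0.4215 mg/L × 1000 = 421.5 ng/mL

420 ng/mL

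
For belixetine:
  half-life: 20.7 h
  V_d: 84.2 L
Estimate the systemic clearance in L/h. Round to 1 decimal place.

2.8 L/h

k = ln2 / t½ = 0.693147 / 20.7 = 0.03349 h⁻¹
CL = k × Vd = 0.03349 × 84.2 = 2.820 L/h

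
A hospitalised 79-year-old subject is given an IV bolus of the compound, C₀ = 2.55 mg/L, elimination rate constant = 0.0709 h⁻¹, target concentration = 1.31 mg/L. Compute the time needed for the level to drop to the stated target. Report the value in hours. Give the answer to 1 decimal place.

t = ln(C₀ / C) / k = ln(2.550 / 1.31) / 0.07090
  = ln(1.947) / 0.07090 = 0.6663 / 0.07090 = 9.398 h

9.4 h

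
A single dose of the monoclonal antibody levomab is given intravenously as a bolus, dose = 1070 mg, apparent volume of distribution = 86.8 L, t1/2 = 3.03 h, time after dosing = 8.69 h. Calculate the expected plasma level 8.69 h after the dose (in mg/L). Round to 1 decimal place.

C₀ = Dose / Vd = 1070 / 86.8 = 12.33 mg/L
k = ln2 / t½ = 0.693147 / 3.03 = 0.2288 h⁻¹
C = C₀ · e^(−k·t) = 12.33 × e^(−0.2288 × 8.69)
  = 12.33 × 0.1369 = 1.688 mg/L

1.7 mg/L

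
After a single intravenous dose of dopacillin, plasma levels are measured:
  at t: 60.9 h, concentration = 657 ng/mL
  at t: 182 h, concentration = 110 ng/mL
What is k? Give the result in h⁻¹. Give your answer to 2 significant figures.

0.015 h⁻¹

k = ln(C₁/C₂) / (t₂ − t₁) = ln(657/110) / (182 − 60.9)
  = 1.787 / 121.1 = 0.01476 h⁻¹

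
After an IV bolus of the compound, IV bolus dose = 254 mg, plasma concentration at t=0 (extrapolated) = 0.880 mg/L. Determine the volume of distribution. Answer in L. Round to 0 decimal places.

289 L

Vd = Dose / C₀ = 254.0 / 0.880 = 288.6 L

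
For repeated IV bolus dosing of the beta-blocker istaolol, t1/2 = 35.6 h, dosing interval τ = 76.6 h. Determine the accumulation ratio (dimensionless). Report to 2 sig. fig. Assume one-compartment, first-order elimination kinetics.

1.3

k = ln2 / t½ = 0.693147 / 35.6 = 0.01947 h⁻¹
e^(−kτ) = e^(−0.01947 × 76.6) = 0.2251
Accumulation ratio R = 1 / (1 − e^(−kτ)) = 1 / (1 − 0.2251) = 1.290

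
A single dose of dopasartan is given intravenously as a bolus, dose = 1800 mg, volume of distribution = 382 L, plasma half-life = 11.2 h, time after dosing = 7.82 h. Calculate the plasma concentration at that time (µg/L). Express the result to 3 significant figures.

C₀ = Dose / Vd = 1800 / 382 = 4.712 mg/L
k = ln2 / t½ = 0.693147 / 11.2 = 0.06189 h⁻¹
C = C₀ · e^(−k·t) = 4.712 × e^(−0.06189 × 7.82)
  = 4.712 × 0.6163 = 2.904 mg/L
Convert: 2.904 mg/L × 1000 = 2904 µg/L

2900 µg/L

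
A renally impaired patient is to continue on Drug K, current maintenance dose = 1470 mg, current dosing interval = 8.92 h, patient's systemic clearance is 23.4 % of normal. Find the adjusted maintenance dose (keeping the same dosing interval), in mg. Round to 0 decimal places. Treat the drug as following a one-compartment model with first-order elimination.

344 mg

To keep the same average steady-state level, dosing rate must scale with clearance.
CL ratio = 23.4 / 100 = 0.2340
New dose (same interval) = 1470 × 0.2340 = 344.0 mg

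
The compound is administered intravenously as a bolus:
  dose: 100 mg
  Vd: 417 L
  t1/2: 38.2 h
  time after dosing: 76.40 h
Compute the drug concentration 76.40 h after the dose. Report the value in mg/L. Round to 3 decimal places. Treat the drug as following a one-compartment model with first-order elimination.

0.060 mg/L

C₀ = Dose / Vd = 100.0 / 417 = 0.2398 mg/L
k = ln2 / t½ = 0.693147 / 38.2 = 0.01815 h⁻¹
t / t½ = 76.40 / 38.2 = 2 half-lives
C = C₀ × (1/2)^2 = 0.2398 × 0.2500 = 0.05995 mg/L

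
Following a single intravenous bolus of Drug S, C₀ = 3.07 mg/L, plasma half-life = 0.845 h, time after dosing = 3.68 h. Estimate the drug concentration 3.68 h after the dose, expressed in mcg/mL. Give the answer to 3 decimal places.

k = ln2 / t½ = 0.693147 / 0.845 = 0.8203 h⁻¹
C = C₀ · e^(−k·t) = 3.070 × e^(−0.8203 × 3.68)
  = 3.070 × 0.04886 = 0.1500 mg/L
(0.1500 mg/L = 0.1500 mcg/mL)

0.150 mcg/mL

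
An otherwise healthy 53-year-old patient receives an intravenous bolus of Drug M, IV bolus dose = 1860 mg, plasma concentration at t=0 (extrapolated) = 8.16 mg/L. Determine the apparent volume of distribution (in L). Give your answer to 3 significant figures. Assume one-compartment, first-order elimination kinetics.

228 L

Vd = Dose / C₀ = 1860 / 8.16 = 227.9 L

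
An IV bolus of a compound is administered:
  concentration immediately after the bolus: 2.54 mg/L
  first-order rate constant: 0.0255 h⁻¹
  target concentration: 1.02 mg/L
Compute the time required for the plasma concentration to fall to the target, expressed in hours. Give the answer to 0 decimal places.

36 h

t = ln(C₀ / C) / k = ln(2.540 / 1.02) / 0.02550
  = ln(2.490) / 0.02550 = 0.9123 / 0.02550 = 35.78 h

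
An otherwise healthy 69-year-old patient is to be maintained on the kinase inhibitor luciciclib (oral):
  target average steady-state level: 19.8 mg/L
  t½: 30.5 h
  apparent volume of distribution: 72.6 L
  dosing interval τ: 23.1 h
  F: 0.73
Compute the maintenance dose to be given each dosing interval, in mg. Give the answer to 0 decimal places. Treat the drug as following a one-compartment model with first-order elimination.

1034 mg

k = ln2 / t½ = 0.693147 / 30.5 = 0.02273 h⁻¹
CL = k × Vd = 0.02273 × 72.6 = 1.650 L/h
At steady state, F × (Dose/τ) = Css × CL.
Dose = Css × CL × τ / F = 19.8 × 1.650 × 23.1 / 0.73 = 1034 mg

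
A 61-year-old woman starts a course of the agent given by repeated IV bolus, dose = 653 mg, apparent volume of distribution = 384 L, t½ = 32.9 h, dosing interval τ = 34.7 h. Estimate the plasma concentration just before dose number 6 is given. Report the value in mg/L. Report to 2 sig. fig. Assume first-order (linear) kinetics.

1.5 mg/L

C₀ per dose = Dose / Vd = 653 / 384 = 1.701 mg/L
k = ln2 / t½ = 0.693147 / 32.9 = 0.02107 h⁻¹
Fraction remaining after one interval: r = e^(−kτ) = e^(−0.02107 × 34.7) = 0.4814
Before dose 6, 5 doses have been given (aged 1τ, 2τ, 3τ, 4τ, 5τ).
C_trough = C₀ × (r + r² + … + r^5) = C₀ × r(1−r^5)/(1−r)
        = 1.701 × 0.4814 × (1 − 0.02585) / (1 − 0.4814) = 1.538 mg/L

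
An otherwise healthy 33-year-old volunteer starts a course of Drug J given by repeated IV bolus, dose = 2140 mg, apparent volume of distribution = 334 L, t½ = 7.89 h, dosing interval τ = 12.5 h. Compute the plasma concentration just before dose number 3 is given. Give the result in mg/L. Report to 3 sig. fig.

C₀ per dose = Dose / Vd = 2140 / 334 = 6.407 mg/L
k = ln2 / t½ = 0.693147 / 7.89 = 0.08785 h⁻¹
Fraction remaining after one interval: r = e^(−kτ) = e^(−0.08785 × 12.5) = 0.3335
Before dose 3, 2 doses have been given (aged 1τ, 2τ).
C_trough = C₀ × (r + r²) = 6.407 × (0.3335 + 0.1112) = 2.849 mg/L

2.85 mg/L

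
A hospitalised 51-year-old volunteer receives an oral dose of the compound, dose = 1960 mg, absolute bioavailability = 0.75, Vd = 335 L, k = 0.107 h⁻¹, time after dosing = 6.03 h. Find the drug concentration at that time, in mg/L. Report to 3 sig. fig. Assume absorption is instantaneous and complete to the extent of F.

Amount reaching circulation = F × Dose = 0.75 × 1960 = 1470 mg
C₀ = F·Dose / Vd = 1470 / 335 = 4.388 mg/L
C = C₀ · e^(−k·t) = 4.388 × e^(−0.1070 × 6.03)
  = 4.388 × 0.5246 = 2.302 mg/L

2.30 mg/L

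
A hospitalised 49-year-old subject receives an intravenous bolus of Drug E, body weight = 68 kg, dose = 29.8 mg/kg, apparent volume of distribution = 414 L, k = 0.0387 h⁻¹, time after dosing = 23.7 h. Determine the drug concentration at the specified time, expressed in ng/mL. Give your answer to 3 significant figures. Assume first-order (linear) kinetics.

Total dose = 29.8 × 68 = 2026 mg
C₀ = Dose / Vd = 2026 / 414 = 4.894 mg/L
C = C₀ · e^(−k·t) = 4.894 × e^(−0.03870 × 23.7)
  = 4.894 × 0.3996 = 1.956 mg/L
Convert: 1.956 mg/L × 1000 = 1956 ng/mL

1960 ng/mL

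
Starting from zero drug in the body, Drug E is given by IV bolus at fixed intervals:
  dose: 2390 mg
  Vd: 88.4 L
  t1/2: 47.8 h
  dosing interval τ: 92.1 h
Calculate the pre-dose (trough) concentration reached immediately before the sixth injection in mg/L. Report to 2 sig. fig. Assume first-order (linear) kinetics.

9.6 mg/L

C₀ per dose = Dose / Vd = 2390 / 88.4 = 27.04 mg/L
k = ln2 / t½ = 0.693147 / 47.8 = 0.01450 h⁻¹
Fraction remaining after one interval: r = e^(−kτ) = e^(−0.01450 × 92.1) = 0.2630
Before dose 6, 5 doses have been given (aged 1τ, 2τ, 3τ, 4τ, 5τ).
C_trough = C₀ × (r + r² + … + r^5) = C₀ × r(1−r^5)/(1−r)
        = 27.04 × 0.2630 × (1 − 0.001258) / (1 − 0.2630) = 9.637 mg/L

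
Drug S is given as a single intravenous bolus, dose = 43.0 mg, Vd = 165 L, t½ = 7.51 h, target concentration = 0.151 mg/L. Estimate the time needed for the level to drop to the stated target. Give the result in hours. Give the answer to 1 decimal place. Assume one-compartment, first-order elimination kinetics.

C₀ = Dose / Vd = 43.00 / 165 = 0.2606 mg/L
k = ln2 / t½ = 0.693147 / 7.51 = 0.09230 h⁻¹
t = ln(C₀ / C) / k = ln(0.2606 / 0.151) / 0.09230
  = ln(1.726) / 0.09230 = 0.5458 / 0.09230 = 5.913 h

5.9 h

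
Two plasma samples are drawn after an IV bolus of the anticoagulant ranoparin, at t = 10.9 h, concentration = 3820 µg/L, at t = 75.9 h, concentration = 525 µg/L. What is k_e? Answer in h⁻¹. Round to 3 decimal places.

0.031 h⁻¹

k = ln(C₁/C₂) / (t₂ − t₁) = ln(3820/525) / (75.9 − 10.9)
  = 1.985 / 65.00 = 0.03054 h⁻¹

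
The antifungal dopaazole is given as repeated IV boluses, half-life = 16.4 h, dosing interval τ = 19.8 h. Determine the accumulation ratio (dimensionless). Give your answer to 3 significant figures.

k = ln2 / t½ = 0.693147 / 16.4 = 0.04227 h⁻¹
e^(−kτ) = e^(−0.04227 × 19.8) = 0.4330
Accumulation ratio R = 1 / (1 − e^(−kτ)) = 1 / (1 − 0.4330) = 1.764

1.76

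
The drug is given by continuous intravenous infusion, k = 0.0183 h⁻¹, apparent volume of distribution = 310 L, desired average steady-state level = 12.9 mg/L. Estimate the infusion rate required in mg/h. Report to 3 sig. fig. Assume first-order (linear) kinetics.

73.2 mg/h

CL = k × Vd = 0.01830 × 310 = 5.673 L/h
At steady state, infusion rate R₀ = Css × CL = 12.9 × 5.673 = 73.18 mg/h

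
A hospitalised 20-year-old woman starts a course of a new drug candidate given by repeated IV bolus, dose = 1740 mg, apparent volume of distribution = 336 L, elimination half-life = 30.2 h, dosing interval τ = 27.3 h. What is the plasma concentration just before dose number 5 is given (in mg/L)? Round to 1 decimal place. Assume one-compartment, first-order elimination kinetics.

5.5 mg/L

C₀ per dose = Dose / Vd = 1740 / 336 = 5.179 mg/L
k = ln2 / t½ = 0.693147 / 30.2 = 0.02295 h⁻¹
Fraction remaining after one interval: r = e^(−kτ) = e^(−0.02295 × 27.3) = 0.5344
Before dose 5, 4 doses have been given (aged 1τ, 2τ, 3τ, 4τ).
C_trough = C₀ × (r + r² + … + r^4) = C₀ × r(1−r^4)/(1−r)
        = 5.179 × 0.5344 × (1 − 0.08156) / (1 − 0.5344) = 5.459 mg/L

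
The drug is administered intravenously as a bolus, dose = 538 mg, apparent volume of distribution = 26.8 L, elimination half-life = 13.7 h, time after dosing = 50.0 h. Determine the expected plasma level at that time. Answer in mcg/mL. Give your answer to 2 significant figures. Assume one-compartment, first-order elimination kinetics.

1.6 mcg/mL

C₀ = Dose / Vd = 538.0 / 26.8 = 20.07 mg/L
k = ln2 / t½ = 0.693147 / 13.7 = 0.05059 h⁻¹
C = C₀ · e^(−k·t) = 20.07 × e^(−0.05059 × 50.0)
  = 20.07 × 0.07970 = 1.600 mg/L
(1.600 mg/L = 1.600 mcg/mL)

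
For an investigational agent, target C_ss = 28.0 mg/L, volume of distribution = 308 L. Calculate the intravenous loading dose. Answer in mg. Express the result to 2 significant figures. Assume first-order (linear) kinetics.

8600 mg

LD = Css × Vd = 28.0 × 308 = 8624 mg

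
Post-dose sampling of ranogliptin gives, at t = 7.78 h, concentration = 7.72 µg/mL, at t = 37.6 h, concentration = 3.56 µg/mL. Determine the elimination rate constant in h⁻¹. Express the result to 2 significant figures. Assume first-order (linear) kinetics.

k = ln(C₁/C₂) / (t₂ − t₁) = ln(7.72/3.56) / (37.6 − 7.78)
  = 0.7741 / 29.82 = 0.02596 h⁻¹

0.026 h⁻¹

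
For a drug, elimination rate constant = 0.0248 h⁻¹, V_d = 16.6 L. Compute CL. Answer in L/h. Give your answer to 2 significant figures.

CL = k × Vd = 0.0248 × 16.6 = 0.4117 L/h

0.41 L/h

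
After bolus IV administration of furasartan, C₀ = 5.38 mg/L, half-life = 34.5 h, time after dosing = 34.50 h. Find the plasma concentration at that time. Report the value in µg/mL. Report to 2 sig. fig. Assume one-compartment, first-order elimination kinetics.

k = ln2 / t½ = 0.693147 / 34.5 = 0.02009 h⁻¹
t / t½ = 34.50 / 34.5 = 1 half-lives
C = C₀ × (1/2)^1 = 5.380 × 0.5000 = 2.690 mg/L
(2.690 mg/L = 2.690 µg/mL)

2.7 µg/mL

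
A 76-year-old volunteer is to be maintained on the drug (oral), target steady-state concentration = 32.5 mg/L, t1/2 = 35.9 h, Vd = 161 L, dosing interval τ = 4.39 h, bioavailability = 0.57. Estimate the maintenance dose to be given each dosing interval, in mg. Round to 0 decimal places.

778 mg

k = ln2 / t½ = 0.693147 / 35.9 = 0.01931 h⁻¹
CL = k × Vd = 0.01931 × 161 = 3.109 L/h
At steady state, F × (Dose/τ) = Css × CL.
Dose = Css × CL × τ / F = 32.5 × 3.109 × 4.39 / 0.57 = 778.2 mg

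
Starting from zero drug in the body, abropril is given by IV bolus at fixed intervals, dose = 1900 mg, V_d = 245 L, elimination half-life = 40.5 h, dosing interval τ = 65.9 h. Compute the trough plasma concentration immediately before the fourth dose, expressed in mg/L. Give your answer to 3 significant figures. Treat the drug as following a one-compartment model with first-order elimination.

3.59 mg/L

C₀ per dose = Dose / Vd = 1900 / 245 = 7.755 mg/L
k = ln2 / t½ = 0.693147 / 40.5 = 0.01711 h⁻¹
Fraction remaining after one interval: r = e^(−kτ) = e^(−0.01711 × 65.9) = 0.3238
Before dose 4, 3 doses have been given (aged 1τ, 2τ, 3τ).
C_trough = C₀ × (r + r² + … + r^3) = C₀ × r(1−r^3)/(1−r)
        = 7.755 × 0.3238 × (1 − 0.03395) / (1 − 0.3238) = 3.587 mg/L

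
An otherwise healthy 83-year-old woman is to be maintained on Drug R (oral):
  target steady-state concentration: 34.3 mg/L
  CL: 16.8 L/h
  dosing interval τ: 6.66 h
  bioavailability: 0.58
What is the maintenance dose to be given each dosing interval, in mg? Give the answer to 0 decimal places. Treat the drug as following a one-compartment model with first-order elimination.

At steady state, F × (Dose/τ) = Css × CL.
Dose = Css × CL × τ / F = 34.3 × 16.80 × 6.66 / 0.58 = 6617 mg

6617 mg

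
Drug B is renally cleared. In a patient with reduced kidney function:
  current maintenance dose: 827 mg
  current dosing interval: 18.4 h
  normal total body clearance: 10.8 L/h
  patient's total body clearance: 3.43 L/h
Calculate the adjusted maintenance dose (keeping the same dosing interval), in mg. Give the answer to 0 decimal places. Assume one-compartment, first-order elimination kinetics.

263 mg

To keep the same average steady-state level, dosing rate must scale with clearance.
CL ratio = 3.43 / 10.8 = 0.3176
New dose (same interval) = 827 × 0.3176 = 262.7 mg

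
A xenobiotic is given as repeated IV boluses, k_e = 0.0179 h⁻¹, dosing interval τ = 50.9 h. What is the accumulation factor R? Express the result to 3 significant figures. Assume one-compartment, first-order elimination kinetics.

1.67

e^(−kτ) = e^(−0.01790 × 50.9) = 0.4021
Accumulation ratio R = 1 / (1 − e^(−kτ)) = 1 / (1 − 0.4021) = 1.673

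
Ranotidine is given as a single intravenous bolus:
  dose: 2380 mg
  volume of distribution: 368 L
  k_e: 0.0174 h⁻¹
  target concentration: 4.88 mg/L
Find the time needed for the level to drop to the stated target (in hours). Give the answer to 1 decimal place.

C₀ = Dose / Vd = 2380 / 368 = 6.467 mg/L
t = ln(C₀ / C) / k = ln(6.467 / 4.88) / 0.01740
  = ln(1.325) / 0.01740 = 0.2814 / 0.01740 = 16.17 h

16.2 h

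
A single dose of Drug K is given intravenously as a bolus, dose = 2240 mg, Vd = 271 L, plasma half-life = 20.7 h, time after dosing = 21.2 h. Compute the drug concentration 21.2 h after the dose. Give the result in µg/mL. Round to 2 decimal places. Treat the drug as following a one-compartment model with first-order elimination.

C₀ = Dose / Vd = 2240 / 271 = 8.266 mg/L
k = ln2 / t½ = 0.693147 / 20.7 = 0.03349 h⁻¹
C = C₀ · e^(−k·t) = 8.266 × e^(−0.03349 × 21.2)
  = 8.266 × 0.4917 = 4.064 mg/L
(4.064 mg/L = 4.064 µg/mL)

4.06 µg/mL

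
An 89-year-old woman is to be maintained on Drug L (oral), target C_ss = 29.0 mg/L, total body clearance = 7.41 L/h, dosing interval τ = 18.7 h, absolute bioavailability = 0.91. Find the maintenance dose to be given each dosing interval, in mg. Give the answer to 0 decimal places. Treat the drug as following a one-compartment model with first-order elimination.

4416 mg

At steady state, F × (Dose/τ) = Css × CL.
Dose = Css × CL × τ / F = 29.0 × 7.410 × 18.7 / 0.91 = 4416 mg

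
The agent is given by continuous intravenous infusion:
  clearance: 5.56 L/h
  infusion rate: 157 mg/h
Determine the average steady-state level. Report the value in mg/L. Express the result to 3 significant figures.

At steady state Css = R₀ / CL = 157 / 5.560 = 28.24 mg/L

28.2 mg/L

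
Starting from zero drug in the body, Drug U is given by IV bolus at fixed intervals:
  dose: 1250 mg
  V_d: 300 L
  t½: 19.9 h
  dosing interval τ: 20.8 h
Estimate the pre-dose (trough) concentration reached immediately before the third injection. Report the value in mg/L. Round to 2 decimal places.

C₀ per dose = Dose / Vd = 1250 / 300 = 4.167 mg/L
k = ln2 / t½ = 0.693147 / 19.9 = 0.03483 h⁻¹
Fraction remaining after one interval: r = e^(−kτ) = e^(−0.03483 × 20.8) = 0.4846
Before dose 3, 2 doses have been given (aged 1τ, 2τ).
C_trough = C₀ × (r + r²) = 4.167 × (0.4846 + 0.2348) = 2.998 mg/L

3.00 mg/L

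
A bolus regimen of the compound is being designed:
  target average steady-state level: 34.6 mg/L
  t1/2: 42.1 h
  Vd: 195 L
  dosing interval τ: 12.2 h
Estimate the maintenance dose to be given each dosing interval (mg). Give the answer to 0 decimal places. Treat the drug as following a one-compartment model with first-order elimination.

1355 mg

k = ln2 / t½ = 0.693147 / 42.1 = 0.01646 h⁻¹
CL = k × Vd = 0.01646 × 195 = 3.210 L/h
At steady state, Dose/τ = Css × CL.
Dose = Css × CL × τ = 34.6 × 3.210 × 12.2 = 1355 mg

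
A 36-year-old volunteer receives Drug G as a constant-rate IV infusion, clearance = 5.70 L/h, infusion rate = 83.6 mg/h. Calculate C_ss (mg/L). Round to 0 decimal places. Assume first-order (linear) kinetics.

15 mg/L

At steady state Css = R₀ / CL = 83.6 / 5.700 = 14.67 mg/L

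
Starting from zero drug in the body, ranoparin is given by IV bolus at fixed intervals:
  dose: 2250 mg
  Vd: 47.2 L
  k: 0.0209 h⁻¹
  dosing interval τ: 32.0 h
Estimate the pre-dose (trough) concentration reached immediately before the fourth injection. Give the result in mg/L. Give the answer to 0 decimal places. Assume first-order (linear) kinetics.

C₀ per dose = Dose / Vd = 2250 / 47.2 = 47.67 mg/L
Fraction remaining after one interval: r = e^(−kτ) = e^(−0.02090 × 32.0) = 0.5123
Before dose 4, 3 doses have been given (aged 1τ, 2τ, 3τ).
C_trough = C₀ × (r + r² + … + r^3) = C₀ × r(1−r^3)/(1−r)
        = 47.67 × 0.5123 × (1 − 0.1345) / (1 − 0.5123) = 43.34 mg/L

43 mg/L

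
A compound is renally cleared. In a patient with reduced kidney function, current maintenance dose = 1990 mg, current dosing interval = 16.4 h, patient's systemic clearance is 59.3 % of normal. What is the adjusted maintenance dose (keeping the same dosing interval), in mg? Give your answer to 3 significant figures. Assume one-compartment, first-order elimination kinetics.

1180 mg

To keep the same average steady-state level, dosing rate must scale with clearance.
CL ratio = 59.3 / 100 = 0.5930
New dose (same interval) = 1990 × 0.5930 = 1180 mg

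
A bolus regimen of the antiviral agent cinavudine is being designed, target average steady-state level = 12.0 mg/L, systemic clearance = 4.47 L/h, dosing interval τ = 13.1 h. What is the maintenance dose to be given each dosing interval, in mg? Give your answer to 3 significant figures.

703 mg

At steady state, Dose/τ = Css × CL.
Dose = Css × CL × τ = 12.0 × 4.470 × 13.1 = 702.7 mg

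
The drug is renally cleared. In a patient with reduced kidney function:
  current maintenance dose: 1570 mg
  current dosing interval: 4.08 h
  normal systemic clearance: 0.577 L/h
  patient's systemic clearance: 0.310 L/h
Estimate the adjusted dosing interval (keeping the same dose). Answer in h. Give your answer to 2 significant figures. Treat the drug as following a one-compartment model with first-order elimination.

7.6 h

To keep the same average steady-state level, dosing rate must scale with clearance.
CL ratio = 0.310 / 0.577 = 0.5373
New interval (same dose) = 4.08 / 0.5373 = 7.594 h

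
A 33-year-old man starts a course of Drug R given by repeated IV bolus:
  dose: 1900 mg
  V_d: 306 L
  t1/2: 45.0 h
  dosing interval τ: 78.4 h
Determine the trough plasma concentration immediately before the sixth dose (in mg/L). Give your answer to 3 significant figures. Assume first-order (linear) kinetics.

2.64 mg/L

C₀ per dose = Dose / Vd = 1900 / 306 = 6.209 mg/L
k = ln2 / t½ = 0.693147 / 45.0 = 0.01540 h⁻¹
Fraction remaining after one interval: r = e^(−kτ) = e^(−0.01540 × 78.4) = 0.2990
Before dose 6, 5 doses have been given (aged 1τ, 2τ, 3τ, 4τ, 5τ).
C_trough = C₀ × (r + r² + … + r^5) = C₀ × r(1−r^5)/(1−r)
        = 6.209 × 0.2990 × (1 − 0.002390) / (1 − 0.2990) = 2.642 mg/L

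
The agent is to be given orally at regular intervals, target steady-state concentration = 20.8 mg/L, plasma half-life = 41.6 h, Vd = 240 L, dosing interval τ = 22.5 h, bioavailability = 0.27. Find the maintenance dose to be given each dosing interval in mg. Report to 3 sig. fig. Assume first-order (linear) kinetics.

k = ln2 / t½ = 0.693147 / 41.6 = 0.01666 h⁻¹
CL = k × Vd = 0.01666 × 240 = 3.998 L/h
At steady state, F × (Dose/τ) = Css × CL.
Dose = Css × CL × τ / F = 20.8 × 3.998 × 22.5 / 0.27 = 6930 mg

6930 mg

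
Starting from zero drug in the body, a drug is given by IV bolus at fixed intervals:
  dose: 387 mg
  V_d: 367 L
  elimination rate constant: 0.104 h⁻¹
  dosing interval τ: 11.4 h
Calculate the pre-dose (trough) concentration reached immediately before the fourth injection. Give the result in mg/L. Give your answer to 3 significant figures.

0.451 mg/L

C₀ per dose = Dose / Vd = 387 / 367 = 1.054 mg/L
Fraction remaining after one interval: r = e^(−kτ) = e^(−0.1040 × 11.4) = 0.3056
Before dose 4, 3 doses have been given (aged 1τ, 2τ, 3τ).
C_trough = C₀ × (r + r² + … + r^3) = C₀ × r(1−r^3)/(1−r)
        = 1.054 × 0.3056 × (1 − 0.02854) / (1 − 0.3056) = 0.4506 mg/L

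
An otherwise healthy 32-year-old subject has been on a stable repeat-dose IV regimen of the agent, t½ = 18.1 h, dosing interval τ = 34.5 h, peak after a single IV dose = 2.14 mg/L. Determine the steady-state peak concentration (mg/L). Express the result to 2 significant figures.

2.9 mg/L

k = ln2 / t½ = 0.693147 / 18.1 = 0.03830 h⁻¹
e^(−kτ) = e^(−0.03830 × 34.5) = 0.2668
Accumulation ratio R = 1 / (1 − e^(−kτ)) = 1 / (1 − 0.2668) = 1.364
Steady-state peak = C₀ × R = 2.14 × 1.364 = 2.919 mg/L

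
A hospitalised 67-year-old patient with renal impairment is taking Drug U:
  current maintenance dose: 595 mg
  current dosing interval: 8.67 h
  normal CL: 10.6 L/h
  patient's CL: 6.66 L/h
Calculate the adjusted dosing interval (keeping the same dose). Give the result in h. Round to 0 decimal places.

To keep the same average steady-state level, dosing rate must scale with clearance.
CL ratio = 6.66 / 10.6 = 0.6283
New interval (same dose) = 8.67 / 0.6283 = 13.80 h

14 h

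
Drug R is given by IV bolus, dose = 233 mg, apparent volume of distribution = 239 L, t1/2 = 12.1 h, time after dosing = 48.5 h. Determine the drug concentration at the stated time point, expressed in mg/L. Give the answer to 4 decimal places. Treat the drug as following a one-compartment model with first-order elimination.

0.0606 mg/L

C₀ = Dose / Vd = 233.0 / 239 = 0.9749 mg/L
k = ln2 / t½ = 0.693147 / 12.1 = 0.05728 h⁻¹
C = C₀ · e^(−k·t) = 0.9749 × e^(−0.05728 × 48.5)
  = 0.9749 × 0.06216 = 0.06060 mg/L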